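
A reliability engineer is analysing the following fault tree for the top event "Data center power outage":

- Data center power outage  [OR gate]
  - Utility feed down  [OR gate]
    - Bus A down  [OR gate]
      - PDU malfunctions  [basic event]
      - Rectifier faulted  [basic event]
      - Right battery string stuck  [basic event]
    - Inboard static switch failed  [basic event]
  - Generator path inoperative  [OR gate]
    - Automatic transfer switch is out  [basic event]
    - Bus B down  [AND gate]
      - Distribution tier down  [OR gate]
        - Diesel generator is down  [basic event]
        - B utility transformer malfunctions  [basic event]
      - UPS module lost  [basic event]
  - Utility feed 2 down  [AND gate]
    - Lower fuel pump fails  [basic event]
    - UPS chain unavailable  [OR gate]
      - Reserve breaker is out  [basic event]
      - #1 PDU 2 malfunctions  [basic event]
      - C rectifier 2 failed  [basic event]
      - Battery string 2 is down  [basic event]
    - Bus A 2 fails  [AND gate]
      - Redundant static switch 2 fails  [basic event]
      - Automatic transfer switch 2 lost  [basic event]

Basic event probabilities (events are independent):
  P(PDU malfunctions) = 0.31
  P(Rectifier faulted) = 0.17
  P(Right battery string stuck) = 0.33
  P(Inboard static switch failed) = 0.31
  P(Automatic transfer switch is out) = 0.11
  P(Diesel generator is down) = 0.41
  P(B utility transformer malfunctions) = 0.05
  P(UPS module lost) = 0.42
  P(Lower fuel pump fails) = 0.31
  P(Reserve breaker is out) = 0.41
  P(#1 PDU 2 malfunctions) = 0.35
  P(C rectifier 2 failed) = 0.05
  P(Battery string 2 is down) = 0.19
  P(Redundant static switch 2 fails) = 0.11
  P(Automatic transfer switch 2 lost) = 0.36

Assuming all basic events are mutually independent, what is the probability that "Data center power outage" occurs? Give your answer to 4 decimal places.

0.8095

P(Bus A down) [OR] = 1 − (1−0.31) × (1−0.17) × (1−0.33) = 0.616291
P(Utility feed down) [OR] = 1 − (1−0.616291) × (1−0.31) = 0.735241
P(Distribution tier down) [OR] = 1 − (1−0.41) × (1−0.05) = 0.439500
P(Bus B down) [AND] = 0.439500 × 0.42 = 0.184590
P(Generator path inoperative) [OR] = 1 − (1−0.11) × (1−0.184590) = 0.274285
P(UPS chain unavailable) [OR] = 1 − (1−0.41) × (1−0.35) × (1−0.05) × (1−0.19) = 0.704897
P(Bus A 2 fails) [AND] = 0.11 × 0.36 = 0.039600
P(Utility feed 2 down) [AND] = 0.31 × 0.704897 × 0.039600 = 0.008653
P(Data center power outage) [OR] = 1 − (1−0.735241) × (1−0.274285) × (1−0.008653) = 0.809523
Rounded to 4 decimal places: P(Data center power outage) ≈ 0.8095.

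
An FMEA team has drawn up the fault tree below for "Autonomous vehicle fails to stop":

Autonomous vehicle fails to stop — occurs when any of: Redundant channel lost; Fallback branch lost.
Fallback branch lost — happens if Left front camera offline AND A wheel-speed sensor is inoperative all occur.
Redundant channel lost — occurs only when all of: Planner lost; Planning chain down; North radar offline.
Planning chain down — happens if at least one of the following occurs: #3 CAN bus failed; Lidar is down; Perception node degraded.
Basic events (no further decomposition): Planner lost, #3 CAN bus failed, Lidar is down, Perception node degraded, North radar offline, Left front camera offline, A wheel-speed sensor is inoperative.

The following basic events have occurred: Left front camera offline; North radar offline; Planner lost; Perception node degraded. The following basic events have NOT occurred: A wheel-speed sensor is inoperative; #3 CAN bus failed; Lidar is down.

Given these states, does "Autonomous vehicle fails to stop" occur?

Yes

Planning chain down [OR]: #3 CAN bus failed=not, Lidar is down=not, Perception node degraded=occurs → at least one input occurs → occurs.
Redundant channel lost [AND]: Planner lost=occurs, Planning chain down=occurs, North radar offline=occurs → all inputs occur → occurs.
Fallback branch lost [AND]: Left front camera offline=occurs, A wheel-speed sensor is inoperative=not → not all inputs occur → does not occur.
Autonomous vehicle fails to stop [OR]: Redundant channel lost=occurs, Fallback branch lost=not → at least one input occurs → occurs.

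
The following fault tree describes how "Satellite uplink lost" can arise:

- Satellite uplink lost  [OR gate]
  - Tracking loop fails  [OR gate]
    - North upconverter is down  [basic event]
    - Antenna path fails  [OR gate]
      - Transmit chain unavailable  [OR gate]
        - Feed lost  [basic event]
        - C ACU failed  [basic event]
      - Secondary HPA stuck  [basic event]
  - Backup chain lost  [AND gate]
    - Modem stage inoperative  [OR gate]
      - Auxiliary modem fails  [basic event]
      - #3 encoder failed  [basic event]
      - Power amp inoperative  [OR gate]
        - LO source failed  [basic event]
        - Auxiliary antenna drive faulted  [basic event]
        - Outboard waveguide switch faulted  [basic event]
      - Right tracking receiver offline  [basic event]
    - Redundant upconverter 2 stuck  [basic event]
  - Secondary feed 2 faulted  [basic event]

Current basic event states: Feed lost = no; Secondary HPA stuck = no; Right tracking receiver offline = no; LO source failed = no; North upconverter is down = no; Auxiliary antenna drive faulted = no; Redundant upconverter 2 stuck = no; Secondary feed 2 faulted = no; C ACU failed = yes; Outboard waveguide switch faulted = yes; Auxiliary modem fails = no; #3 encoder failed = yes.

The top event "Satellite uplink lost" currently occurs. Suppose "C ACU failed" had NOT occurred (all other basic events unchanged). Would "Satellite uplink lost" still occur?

No

Counterfactual: set "C ACU failed" to not occurred.
Transmit chain unavailable [OR]: Feed lost=not, C ACU failed=not → no input occurs → does not occur.
Antenna path fails [OR]: Transmit chain unavailable=not, Secondary HPA stuck=not → no input occurs → does not occur.
Tracking loop fails [OR]: North upconverter is down=not, Antenna path fails=not → no input occurs → does not occur.
Power amp inoperative [OR]: LO source failed=not, Auxiliary antenna drive faulted=not, Outboard waveguide switch faulted=occurs → at least one input occurs → occurs.
Modem stage inoperative [OR]: Auxiliary modem fails=not, #3 encoder failed=occurs, Power amp inoperative=occurs, Right tracking receiver offline=not → at least one input occurs → occurs.
Backup chain lost [AND]: Modem stage inoperative=occurs, Redundant upconverter 2 stuck=not → not all inputs occur → does not occur.
Satellite uplink lost [OR]: Tracking loop fails=not, Backup chain lost=not, Secondary feed 2 faulted=not → no input occurs → does not occur.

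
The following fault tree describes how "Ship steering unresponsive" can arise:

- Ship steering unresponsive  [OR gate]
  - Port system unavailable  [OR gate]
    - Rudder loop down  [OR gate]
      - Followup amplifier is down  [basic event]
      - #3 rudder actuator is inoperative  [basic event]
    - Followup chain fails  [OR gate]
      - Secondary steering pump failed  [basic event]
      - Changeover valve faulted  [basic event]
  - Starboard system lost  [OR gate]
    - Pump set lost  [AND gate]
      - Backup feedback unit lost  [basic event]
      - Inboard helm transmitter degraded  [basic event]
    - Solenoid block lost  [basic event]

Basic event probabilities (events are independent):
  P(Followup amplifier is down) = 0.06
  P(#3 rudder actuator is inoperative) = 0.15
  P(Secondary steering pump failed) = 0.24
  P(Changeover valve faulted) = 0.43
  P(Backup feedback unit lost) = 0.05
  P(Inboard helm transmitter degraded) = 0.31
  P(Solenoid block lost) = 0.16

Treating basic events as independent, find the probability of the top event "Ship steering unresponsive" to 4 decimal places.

0.7138

P(Rudder loop down) [OR] = 1 − (1−0.06) × (1−0.15) = 0.201000
P(Followup chain fails) [OR] = 1 − (1−0.24) × (1−0.43) = 0.566800
P(Port system unavailable) [OR] = 1 − (1−0.201000) × (1−0.566800) = 0.653873
P(Pump set lost) [AND] = 0.05 × 0.31 = 0.015500
P(Starboard system lost) [OR] = 1 − (1−0.015500) × (1−0.16) = 0.173020
P(Ship steering unresponsive) [OR] = 1 − (1−0.653873) × (1−0.173020) = 0.713760
Rounded to 4 decimal places: P(Ship steering unresponsive) ≈ 0.7138.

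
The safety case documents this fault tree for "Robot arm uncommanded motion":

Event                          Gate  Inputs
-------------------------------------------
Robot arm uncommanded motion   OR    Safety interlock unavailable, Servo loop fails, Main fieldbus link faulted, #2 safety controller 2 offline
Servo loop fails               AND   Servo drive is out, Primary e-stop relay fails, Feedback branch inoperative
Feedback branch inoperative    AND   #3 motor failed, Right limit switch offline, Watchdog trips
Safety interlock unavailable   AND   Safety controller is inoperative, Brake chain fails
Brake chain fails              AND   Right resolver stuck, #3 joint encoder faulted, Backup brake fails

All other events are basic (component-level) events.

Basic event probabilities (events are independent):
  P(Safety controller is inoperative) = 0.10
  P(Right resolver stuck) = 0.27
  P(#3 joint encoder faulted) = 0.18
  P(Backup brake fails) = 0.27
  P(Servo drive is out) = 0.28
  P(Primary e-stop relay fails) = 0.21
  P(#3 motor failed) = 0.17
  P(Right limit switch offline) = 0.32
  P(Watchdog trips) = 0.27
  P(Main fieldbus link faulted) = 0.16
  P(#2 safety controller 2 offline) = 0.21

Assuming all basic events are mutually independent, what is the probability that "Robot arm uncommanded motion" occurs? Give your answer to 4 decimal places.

0.3378

P(Brake chain fails) [AND] = 0.27 × 0.18 × 0.27 = 0.013122
P(Safety interlock unavailable) [AND] = 0.10 × 0.013122 = 0.001312
P(Feedback branch inoperative) [AND] = 0.17 × 0.32 × 0.27 = 0.014688
P(Servo loop fails) [AND] = 0.28 × 0.21 × 0.014688 = 0.000864
P(Robot arm uncommanded motion) [OR] = 1 − (1−0.001312) × (1−0.000864) × (1−0.16) × (1−0.21) = 0.337843
Rounded to 4 decimal places: P(Robot arm uncommanded motion) ≈ 0.3378.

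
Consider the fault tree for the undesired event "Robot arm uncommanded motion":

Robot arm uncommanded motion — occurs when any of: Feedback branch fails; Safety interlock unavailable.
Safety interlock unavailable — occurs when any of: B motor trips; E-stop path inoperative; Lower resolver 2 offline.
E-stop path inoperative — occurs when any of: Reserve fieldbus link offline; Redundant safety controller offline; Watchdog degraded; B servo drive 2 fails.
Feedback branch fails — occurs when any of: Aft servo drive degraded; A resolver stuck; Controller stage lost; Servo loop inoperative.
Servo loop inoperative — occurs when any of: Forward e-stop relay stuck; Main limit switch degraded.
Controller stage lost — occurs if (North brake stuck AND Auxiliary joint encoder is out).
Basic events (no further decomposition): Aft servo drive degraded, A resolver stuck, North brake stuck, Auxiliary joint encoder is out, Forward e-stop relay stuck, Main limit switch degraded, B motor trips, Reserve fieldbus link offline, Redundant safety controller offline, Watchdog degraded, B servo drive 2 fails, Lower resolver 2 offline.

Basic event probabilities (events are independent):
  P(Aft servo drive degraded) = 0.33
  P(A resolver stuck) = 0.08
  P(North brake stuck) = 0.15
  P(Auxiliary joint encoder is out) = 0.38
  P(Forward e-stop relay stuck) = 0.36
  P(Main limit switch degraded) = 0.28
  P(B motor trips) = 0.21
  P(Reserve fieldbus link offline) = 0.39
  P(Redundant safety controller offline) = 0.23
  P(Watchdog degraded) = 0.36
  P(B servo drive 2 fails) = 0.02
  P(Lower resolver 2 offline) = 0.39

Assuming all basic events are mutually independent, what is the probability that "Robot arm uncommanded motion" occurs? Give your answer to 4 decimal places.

0.9620

P(Controller stage lost) [AND] = 0.15 × 0.38 = 0.057000
P(Servo loop inoperative) [OR] = 1 − (1−0.36) × (1−0.28) = 0.539200
P(Feedback branch fails) [OR] = 1 − (1−0.33) × (1−0.08) × (1−0.057000) × (1−0.539200) = 0.732153
P(E-stop path inoperative) [OR] = 1 − (1−0.39) × (1−0.23) × (1−0.36) × (1−0.02) = 0.705404
P(Safety interlock unavailable) [OR] = 1 − (1−0.21) × (1−0.705404) × (1−0.39) = 0.858034
P(Robot arm uncommanded motion) [OR] = 1 − (1−0.732153) × (1−0.858034) = 0.961975
Rounded to 4 decimal places: P(Robot arm uncommanded motion) ≈ 0.9620.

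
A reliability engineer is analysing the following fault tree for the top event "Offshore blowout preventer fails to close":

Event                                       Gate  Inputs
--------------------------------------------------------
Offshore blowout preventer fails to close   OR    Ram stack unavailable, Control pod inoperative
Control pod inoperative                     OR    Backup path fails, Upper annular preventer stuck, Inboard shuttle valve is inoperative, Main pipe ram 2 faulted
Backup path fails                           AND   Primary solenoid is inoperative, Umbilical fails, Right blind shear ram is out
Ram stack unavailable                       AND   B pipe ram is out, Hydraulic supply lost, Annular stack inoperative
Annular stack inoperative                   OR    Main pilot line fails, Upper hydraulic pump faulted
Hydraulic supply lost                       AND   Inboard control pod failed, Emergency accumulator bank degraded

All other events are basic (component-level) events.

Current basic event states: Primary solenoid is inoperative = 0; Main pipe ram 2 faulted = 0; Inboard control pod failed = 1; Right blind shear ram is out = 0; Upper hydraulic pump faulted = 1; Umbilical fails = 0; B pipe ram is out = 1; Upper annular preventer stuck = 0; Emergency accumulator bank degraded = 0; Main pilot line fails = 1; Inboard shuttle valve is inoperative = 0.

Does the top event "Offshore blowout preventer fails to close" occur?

No

Hydraulic supply lost [AND]: Inboard control pod failed=occurs, Emergency accumulator bank degraded=not → not all inputs occur → does not occur.
Annular stack inoperative [OR]: Main pilot line fails=occurs, Upper hydraulic pump faulted=occurs → at least one input occurs → occurs.
Ram stack unavailable [AND]: B pipe ram is out=occurs, Hydraulic supply lost=not, Annular stack inoperative=occurs → not all inputs occur → does not occur.
Backup path fails [AND]: Primary solenoid is inoperative=not, Umbilical fails=not, Right blind shear ram is out=not → not all inputs occur → does not occur.
Control pod inoperative [OR]: Backup path fails=not, Upper annular preventer stuck=not, Inboard shuttle valve is inoperative=not, Main pipe ram 2 faulted=not → no input occurs → does not occur.
Offshore blowout preventer fails to close [OR]: Ram stack unavailable=not, Control pod inoperative=not → no input occurs → does not occur.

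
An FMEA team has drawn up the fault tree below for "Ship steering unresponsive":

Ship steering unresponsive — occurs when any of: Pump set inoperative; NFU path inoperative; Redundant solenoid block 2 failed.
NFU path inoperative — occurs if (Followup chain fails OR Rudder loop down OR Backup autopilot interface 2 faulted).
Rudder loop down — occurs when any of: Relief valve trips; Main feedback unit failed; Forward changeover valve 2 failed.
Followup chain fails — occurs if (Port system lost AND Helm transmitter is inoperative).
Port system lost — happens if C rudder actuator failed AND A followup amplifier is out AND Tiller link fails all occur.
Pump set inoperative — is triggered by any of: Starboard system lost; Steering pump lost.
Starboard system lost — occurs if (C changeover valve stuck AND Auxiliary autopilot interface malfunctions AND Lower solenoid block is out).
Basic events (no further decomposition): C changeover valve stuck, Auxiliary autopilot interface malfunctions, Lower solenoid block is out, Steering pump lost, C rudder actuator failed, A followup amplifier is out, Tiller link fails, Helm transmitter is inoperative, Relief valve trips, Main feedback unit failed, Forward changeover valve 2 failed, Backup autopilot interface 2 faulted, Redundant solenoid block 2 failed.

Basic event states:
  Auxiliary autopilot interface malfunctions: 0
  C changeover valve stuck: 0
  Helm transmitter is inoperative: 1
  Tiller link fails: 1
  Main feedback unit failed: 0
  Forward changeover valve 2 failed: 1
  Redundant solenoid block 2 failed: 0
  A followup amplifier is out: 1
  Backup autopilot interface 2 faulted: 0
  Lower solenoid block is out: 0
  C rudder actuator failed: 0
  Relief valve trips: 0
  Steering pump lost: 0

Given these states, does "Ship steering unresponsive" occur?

Yes

Starboard system lost [AND]: C changeover valve stuck=not, Auxiliary autopilot interface malfunctions=not, Lower solenoid block is out=not → not all inputs occur → does not occur.
Pump set inoperative [OR]: Starboard system lost=not, Steering pump lost=not → no input occurs → does not occur.
Port system lost [AND]: C rudder actuator failed=not, A followup amplifier is out=occurs, Tiller link fails=occurs → not all inputs occur → does not occur.
Followup chain fails [AND]: Port system lost=not, Helm transmitter is inoperative=occurs → not all inputs occur → does not occur.
Rudder loop down [OR]: Relief valve trips=not, Main feedback unit failed=not, Forward changeover valve 2 failed=occurs → at least one input occurs → occurs.
NFU path inoperative [OR]: Followup chain fails=not, Rudder loop down=occurs, Backup autopilot interface 2 faulted=not → at least one input occurs → occurs.
Ship steering unresponsive [OR]: Pump set inoperative=not, NFU path inoperative=occurs, Redundant solenoid block 2 failed=not → at least one input occurs → occurs.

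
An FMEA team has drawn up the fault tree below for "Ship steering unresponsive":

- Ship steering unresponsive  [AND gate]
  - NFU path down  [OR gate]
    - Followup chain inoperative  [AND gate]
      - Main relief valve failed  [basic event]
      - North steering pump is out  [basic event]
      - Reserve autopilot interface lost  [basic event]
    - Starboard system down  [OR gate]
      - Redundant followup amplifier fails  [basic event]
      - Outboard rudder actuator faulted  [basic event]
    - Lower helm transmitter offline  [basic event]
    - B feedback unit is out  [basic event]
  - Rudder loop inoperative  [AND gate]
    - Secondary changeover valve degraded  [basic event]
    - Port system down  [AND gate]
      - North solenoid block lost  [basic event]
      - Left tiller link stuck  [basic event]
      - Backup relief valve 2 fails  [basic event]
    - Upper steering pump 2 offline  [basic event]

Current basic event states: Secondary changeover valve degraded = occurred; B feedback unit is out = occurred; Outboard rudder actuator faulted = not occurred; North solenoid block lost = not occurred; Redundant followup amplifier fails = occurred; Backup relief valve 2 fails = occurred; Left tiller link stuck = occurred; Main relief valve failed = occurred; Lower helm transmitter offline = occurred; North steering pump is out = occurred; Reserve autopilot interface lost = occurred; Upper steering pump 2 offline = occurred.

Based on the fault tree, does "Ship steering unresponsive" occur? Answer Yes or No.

No

Followup chain inoperative [AND]: Main relief valve failed=occurs, North steering pump is out=occurs, Reserve autopilot interface lost=occurs → all inputs occur → occurs.
Starboard system down [OR]: Redundant followup amplifier fails=occurs, Outboard rudder actuator faulted=not → at least one input occurs → occurs.
NFU path down [OR]: Followup chain inoperative=occurs, Starboard system down=occurs, Lower helm transmitter offline=occurs, B feedback unit is out=occurs → at least one input occurs → occurs.
Port system down [AND]: North solenoid block lost=not, Left tiller link stuck=occurs, Backup relief valve 2 fails=occurs → not all inputs occur → does not occur.
Rudder loop inoperative [AND]: Secondary changeover valve degraded=occurs, Port system down=not, Upper steering pump 2 offline=occurs → not all inputs occur → does not occur.
Ship steering unresponsive [AND]: NFU path down=occurs, Rudder loop inoperative=not → not all inputs occur → does not occur.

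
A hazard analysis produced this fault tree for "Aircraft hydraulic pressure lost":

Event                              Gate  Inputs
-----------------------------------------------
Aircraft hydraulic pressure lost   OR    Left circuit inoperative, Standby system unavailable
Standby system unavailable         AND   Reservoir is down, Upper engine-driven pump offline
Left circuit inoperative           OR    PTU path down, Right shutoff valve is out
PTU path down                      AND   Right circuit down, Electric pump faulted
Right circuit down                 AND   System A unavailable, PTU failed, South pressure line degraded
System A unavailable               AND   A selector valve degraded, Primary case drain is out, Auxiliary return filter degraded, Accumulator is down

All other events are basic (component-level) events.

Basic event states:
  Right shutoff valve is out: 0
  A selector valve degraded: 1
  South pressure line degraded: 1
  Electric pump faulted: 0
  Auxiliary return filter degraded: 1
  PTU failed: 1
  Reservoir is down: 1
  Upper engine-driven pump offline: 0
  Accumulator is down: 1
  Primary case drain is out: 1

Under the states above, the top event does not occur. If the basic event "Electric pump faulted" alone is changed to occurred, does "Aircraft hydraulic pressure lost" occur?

Counterfactual: set "Electric pump faulted" to occurred.
System A unavailable [AND]: A selector valve degraded=occurs, Primary case drain is out=occurs, Auxiliary return filter degraded=occurs, Accumulator is down=occurs → all inputs occur → occurs.
Right circuit down [AND]: System A unavailable=occurs, PTU failed=occurs, South pressure line degraded=occurs → all inputs occur → occurs.
PTU path down [AND]: Right circuit down=occurs, Electric pump faulted=occurs → all inputs occur → occurs.
Left circuit inoperative [OR]: PTU path down=occurs, Right shutoff valve is out=not → at least one input occurs → occurs.
Standby system unavailable [AND]: Reservoir is down=occurs, Upper engine-driven pump offline=not → not all inputs occur → does not occur.
Aircraft hydraulic pressure lost [OR]: Left circuit inoperative=occurs, Standby system unavailable=not → at least one input occurs → occurs.

Yes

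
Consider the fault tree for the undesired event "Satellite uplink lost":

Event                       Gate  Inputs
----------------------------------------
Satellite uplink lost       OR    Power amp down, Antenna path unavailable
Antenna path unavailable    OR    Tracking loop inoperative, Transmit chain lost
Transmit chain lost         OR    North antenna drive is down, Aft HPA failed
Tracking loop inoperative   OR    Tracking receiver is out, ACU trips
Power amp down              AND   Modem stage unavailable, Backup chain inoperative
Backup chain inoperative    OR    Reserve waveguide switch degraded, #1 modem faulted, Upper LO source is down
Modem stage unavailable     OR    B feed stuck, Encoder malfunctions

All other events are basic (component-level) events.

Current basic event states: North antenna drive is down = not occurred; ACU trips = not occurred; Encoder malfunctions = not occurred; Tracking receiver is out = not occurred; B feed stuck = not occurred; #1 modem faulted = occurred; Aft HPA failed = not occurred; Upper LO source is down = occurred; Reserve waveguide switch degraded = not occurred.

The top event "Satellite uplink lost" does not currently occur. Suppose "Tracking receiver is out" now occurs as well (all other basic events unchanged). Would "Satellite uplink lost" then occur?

Yes

Counterfactual: set "Tracking receiver is out" to occurred.
Modem stage unavailable [OR]: B feed stuck=not, Encoder malfunctions=not → no input occurs → does not occur.
Backup chain inoperative [OR]: Reserve waveguide switch degraded=not, #1 modem faulted=occurs, Upper LO source is down=occurs → at least one input occurs → occurs.
Power amp down [AND]: Modem stage unavailable=not, Backup chain inoperative=occurs → not all inputs occur → does not occur.
Tracking loop inoperative [OR]: Tracking receiver is out=occurs, ACU trips=not → at least one input occurs → occurs.
Transmit chain lost [OR]: North antenna drive is down=not, Aft HPA failed=not → no input occurs → does not occur.
Antenna path unavailable [OR]: Tracking loop inoperative=occurs, Transmit chain lost=not → at least one input occurs → occurs.
Satellite uplink lost [OR]: Power amp down=not, Antenna path unavailable=occurs → at least one input occurs → occurs.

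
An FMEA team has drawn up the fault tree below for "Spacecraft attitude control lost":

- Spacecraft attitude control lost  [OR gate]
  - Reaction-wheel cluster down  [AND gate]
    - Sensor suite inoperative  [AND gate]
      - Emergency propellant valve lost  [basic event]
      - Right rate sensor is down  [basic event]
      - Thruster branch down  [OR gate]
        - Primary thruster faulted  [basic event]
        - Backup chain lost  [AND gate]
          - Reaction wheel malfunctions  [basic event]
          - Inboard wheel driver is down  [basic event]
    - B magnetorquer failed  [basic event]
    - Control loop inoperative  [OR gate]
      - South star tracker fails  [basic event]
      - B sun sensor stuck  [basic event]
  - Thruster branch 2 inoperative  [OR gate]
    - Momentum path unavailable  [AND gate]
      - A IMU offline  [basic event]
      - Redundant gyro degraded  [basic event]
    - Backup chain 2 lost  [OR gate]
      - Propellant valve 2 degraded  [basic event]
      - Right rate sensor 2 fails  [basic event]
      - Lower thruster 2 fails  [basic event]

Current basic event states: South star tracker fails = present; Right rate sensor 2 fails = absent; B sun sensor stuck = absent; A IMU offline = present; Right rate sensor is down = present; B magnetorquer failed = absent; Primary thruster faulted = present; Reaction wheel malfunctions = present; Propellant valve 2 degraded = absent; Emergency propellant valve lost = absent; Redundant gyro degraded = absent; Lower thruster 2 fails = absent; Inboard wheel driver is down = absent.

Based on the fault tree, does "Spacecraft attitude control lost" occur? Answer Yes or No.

No

Backup chain lost [AND]: Reaction wheel malfunctions=occurs, Inboard wheel driver is down=not → not all inputs occur → does not occur.
Thruster branch down [OR]: Primary thruster faulted=occurs, Backup chain lost=not → at least one input occurs → occurs.
Sensor suite inoperative [AND]: Emergency propellant valve lost=not, Right rate sensor is down=occurs, Thruster branch down=occurs → not all inputs occur → does not occur.
Control loop inoperative [OR]: South star tracker fails=occurs, B sun sensor stuck=not → at least one input occurs → occurs.
Reaction-wheel cluster down [AND]: Sensor suite inoperative=not, B magnetorquer failed=not, Control loop inoperative=occurs → not all inputs occur → does not occur.
Momentum path unavailable [AND]: A IMU offline=occurs, Redundant gyro degraded=not → not all inputs occur → does not occur.
Backup chain 2 lost [OR]: Propellant valve 2 degraded=not, Right rate sensor 2 fails=not, Lower thruster 2 fails=not → no input occurs → does not occur.
Thruster branch 2 inoperative [OR]: Momentum path unavailable=not, Backup chain 2 lost=not → no input occurs → does not occur.
Spacecraft attitude control lost [OR]: Reaction-wheel cluster down=not, Thruster branch 2 inoperative=not → no input occurs → does not occur.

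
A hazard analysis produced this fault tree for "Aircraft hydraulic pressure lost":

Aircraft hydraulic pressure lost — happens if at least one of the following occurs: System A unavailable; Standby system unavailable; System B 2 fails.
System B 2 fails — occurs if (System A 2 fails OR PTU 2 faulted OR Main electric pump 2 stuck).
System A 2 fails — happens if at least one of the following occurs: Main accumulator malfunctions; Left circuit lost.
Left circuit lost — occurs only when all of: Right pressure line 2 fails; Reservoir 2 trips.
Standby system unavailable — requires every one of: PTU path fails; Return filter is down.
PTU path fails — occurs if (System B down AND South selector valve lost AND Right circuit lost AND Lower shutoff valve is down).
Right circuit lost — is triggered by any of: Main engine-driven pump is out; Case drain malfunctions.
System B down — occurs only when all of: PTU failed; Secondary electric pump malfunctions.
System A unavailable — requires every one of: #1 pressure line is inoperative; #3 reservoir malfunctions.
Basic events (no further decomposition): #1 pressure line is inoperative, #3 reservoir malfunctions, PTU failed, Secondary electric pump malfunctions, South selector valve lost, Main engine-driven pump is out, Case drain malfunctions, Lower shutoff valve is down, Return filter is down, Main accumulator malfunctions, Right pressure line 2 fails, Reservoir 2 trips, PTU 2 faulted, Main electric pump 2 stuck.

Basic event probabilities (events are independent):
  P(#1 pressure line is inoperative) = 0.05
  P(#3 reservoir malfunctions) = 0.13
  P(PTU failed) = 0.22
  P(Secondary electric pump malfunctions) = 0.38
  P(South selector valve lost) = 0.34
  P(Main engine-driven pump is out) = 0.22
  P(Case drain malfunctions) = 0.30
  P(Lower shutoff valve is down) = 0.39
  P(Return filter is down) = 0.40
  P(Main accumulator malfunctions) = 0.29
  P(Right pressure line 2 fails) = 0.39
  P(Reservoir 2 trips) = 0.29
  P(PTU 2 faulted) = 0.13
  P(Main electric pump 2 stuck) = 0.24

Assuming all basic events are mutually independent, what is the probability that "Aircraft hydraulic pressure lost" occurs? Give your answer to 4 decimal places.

P(System A unavailable) [AND] = 0.05 × 0.13 = 0.006500
P(System B down) [AND] = 0.22 × 0.38 = 0.083600
P(Right circuit lost) [OR] = 1 − (1−0.22) × (1−0.30) = 0.454000
P(PTU path fails) [AND] = 0.083600 × 0.34 × 0.454000 × 0.39 = 0.005033
P(Standby system unavailable) [AND] = 0.005033 × 0.40 = 0.002013
P(Left circuit lost) [AND] = 0.39 × 0.29 = 0.113100
P(System A 2 fails) [OR] = 1 − (1−0.29) × (1−0.113100) = 0.370301
P(System B 2 fails) [OR] = 1 − (1−0.370301) × (1−0.13) × (1−0.24) = 0.583643
P(Aircraft hydraulic pressure lost) [OR] = 1 − (1−0.006500) × (1−0.002013) × (1−0.583643) = 0.587182
Rounded to 4 decimal places: P(Aircraft hydraulic pressure lost) ≈ 0.5872.

0.5872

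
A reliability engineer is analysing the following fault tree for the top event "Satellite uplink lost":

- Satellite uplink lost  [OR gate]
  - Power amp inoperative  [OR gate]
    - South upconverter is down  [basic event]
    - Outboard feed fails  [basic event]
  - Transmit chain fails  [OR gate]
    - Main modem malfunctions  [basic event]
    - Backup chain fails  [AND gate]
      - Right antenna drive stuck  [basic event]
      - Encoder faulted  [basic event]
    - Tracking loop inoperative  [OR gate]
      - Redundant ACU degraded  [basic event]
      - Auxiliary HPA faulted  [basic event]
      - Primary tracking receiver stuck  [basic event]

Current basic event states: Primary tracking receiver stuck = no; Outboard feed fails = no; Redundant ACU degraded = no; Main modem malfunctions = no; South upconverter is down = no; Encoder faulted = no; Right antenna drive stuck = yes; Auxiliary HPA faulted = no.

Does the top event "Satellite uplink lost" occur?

No

Power amp inoperative [OR]: South upconverter is down=not, Outboard feed fails=not → no input occurs → does not occur.
Backup chain fails [AND]: Right antenna drive stuck=occurs, Encoder faulted=not → not all inputs occur → does not occur.
Tracking loop inoperative [OR]: Redundant ACU degraded=not, Auxiliary HPA faulted=not, Primary tracking receiver stuck=not → no input occurs → does not occur.
Transmit chain fails [OR]: Main modem malfunctions=not, Backup chain fails=not, Tracking loop inoperative=not → no input occurs → does not occur.
Satellite uplink lost [OR]: Power amp inoperative=not, Transmit chain fails=not → no input occurs → does not occur.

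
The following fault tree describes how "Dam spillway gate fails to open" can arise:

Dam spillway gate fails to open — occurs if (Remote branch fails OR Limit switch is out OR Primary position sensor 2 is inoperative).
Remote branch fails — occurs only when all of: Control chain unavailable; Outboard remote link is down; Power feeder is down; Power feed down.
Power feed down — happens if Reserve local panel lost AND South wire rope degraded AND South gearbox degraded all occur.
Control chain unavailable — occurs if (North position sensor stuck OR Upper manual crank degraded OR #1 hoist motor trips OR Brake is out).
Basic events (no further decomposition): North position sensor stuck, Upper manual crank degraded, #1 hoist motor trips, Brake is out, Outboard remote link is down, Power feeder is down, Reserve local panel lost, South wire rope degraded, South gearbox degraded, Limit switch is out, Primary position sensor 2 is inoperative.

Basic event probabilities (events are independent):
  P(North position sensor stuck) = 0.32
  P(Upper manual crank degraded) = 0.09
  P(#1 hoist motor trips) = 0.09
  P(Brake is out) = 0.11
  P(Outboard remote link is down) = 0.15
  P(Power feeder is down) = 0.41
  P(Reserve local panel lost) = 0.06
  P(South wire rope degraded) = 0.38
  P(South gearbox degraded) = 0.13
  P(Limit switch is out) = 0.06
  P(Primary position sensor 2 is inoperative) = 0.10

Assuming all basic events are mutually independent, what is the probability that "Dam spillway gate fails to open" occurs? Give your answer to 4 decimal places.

0.1541

P(Control chain unavailable) [OR] = 1 − (1−0.32) × (1−0.09) × (1−0.09) × (1−0.11) = 0.498834
P(Power feed down) [AND] = 0.06 × 0.38 × 0.13 = 0.002964
P(Remote branch fails) [AND] = 0.498834 × 0.15 × 0.41 × 0.002964 = 0.000091
P(Dam spillway gate fails to open) [OR] = 1 − (1−0.000091) × (1−0.06) × (1−0.10) = 0.154077
Rounded to 4 decimal places: P(Dam spillway gate fails to open) ≈ 0.1541.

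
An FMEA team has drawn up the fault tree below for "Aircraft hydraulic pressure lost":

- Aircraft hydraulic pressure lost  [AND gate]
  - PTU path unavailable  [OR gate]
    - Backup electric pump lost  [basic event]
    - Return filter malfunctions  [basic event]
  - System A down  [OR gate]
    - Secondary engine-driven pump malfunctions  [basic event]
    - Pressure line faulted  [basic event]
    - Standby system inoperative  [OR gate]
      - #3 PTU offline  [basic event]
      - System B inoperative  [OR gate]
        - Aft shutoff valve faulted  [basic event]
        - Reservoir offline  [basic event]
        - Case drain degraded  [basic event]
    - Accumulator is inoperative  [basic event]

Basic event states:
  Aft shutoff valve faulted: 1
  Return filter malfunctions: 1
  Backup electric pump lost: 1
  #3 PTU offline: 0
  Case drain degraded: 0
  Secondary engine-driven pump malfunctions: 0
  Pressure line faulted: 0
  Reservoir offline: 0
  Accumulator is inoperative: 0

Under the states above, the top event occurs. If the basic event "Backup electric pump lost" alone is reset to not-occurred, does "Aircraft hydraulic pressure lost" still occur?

Yes

Counterfactual: set "Backup electric pump lost" to not occurred.
PTU path unavailable [OR]: Backup electric pump lost=not, Return filter malfunctions=occurs → at least one input occurs → occurs.
System B inoperative [OR]: Aft shutoff valve faulted=occurs, Reservoir offline=not, Case drain degraded=not → at least one input occurs → occurs.
Standby system inoperative [OR]: #3 PTU offline=not, System B inoperative=occurs → at least one input occurs → occurs.
System A down [OR]: Secondary engine-driven pump malfunctions=not, Pressure line faulted=not, Standby system inoperative=occurs, Accumulator is inoperative=not → at least one input occurs → occurs.
Aircraft hydraulic pressure lost [AND]: PTU path unavailable=occurs, System A down=occurs → all inputs occur → occurs.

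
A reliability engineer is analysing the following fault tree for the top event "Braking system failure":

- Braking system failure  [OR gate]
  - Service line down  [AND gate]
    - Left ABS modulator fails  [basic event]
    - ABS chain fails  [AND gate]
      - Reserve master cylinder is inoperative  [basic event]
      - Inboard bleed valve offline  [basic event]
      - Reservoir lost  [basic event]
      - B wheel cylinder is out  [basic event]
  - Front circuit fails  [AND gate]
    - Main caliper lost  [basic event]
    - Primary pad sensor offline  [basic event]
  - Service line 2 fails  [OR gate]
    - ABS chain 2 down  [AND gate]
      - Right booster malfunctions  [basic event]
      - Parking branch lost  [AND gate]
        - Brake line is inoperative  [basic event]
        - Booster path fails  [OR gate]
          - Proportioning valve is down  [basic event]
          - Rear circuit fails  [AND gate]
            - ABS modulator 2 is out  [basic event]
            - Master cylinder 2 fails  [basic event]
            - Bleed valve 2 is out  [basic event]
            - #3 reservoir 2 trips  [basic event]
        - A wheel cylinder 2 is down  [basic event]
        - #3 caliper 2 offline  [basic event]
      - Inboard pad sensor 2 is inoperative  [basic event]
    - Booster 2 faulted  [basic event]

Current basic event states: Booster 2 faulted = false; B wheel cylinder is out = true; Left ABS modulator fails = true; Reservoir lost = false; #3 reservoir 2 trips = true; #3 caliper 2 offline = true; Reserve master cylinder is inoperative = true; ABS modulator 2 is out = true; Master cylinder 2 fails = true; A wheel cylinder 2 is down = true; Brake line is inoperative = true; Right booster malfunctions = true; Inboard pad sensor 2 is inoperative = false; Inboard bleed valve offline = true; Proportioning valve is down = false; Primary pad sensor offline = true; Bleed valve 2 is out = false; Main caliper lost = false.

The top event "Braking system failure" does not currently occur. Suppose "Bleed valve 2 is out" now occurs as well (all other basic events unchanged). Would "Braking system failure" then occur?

No

Counterfactual: set "Bleed valve 2 is out" to occurred.
ABS chain fails [AND]: Reserve master cylinder is inoperative=occurs, Inboard bleed valve offline=occurs, Reservoir lost=not, B wheel cylinder is out=occurs → not all inputs occur → does not occur.
Service line down [AND]: Left ABS modulator fails=occurs, ABS chain fails=not → not all inputs occur → does not occur.
Front circuit fails [AND]: Main caliper lost=not, Primary pad sensor offline=occurs → not all inputs occur → does not occur.
Rear circuit fails [AND]: ABS modulator 2 is out=occurs, Master cylinder 2 fails=occurs, Bleed valve 2 is out=occurs, #3 reservoir 2 trips=occurs → all inputs occur → occurs.
Booster path fails [OR]: Proportioning valve is down=not, Rear circuit fails=occurs → at least one input occurs → occurs.
Parking branch lost [AND]: Brake line is inoperative=occurs, Booster path fails=occurs, A wheel cylinder 2 is down=occurs, #3 caliper 2 offline=occurs → all inputs occur → occurs.
ABS chain 2 down [AND]: Right booster malfunctions=occurs, Parking branch lost=occurs, Inboard pad sensor 2 is inoperative=not → not all inputs occur → does not occur.
Service line 2 fails [OR]: ABS chain 2 down=not, Booster 2 faulted=not → no input occurs → does not occur.
Braking system failure [OR]: Service line down=not, Front circuit fails=not, Service line 2 fails=not → no input occurs → does not occur.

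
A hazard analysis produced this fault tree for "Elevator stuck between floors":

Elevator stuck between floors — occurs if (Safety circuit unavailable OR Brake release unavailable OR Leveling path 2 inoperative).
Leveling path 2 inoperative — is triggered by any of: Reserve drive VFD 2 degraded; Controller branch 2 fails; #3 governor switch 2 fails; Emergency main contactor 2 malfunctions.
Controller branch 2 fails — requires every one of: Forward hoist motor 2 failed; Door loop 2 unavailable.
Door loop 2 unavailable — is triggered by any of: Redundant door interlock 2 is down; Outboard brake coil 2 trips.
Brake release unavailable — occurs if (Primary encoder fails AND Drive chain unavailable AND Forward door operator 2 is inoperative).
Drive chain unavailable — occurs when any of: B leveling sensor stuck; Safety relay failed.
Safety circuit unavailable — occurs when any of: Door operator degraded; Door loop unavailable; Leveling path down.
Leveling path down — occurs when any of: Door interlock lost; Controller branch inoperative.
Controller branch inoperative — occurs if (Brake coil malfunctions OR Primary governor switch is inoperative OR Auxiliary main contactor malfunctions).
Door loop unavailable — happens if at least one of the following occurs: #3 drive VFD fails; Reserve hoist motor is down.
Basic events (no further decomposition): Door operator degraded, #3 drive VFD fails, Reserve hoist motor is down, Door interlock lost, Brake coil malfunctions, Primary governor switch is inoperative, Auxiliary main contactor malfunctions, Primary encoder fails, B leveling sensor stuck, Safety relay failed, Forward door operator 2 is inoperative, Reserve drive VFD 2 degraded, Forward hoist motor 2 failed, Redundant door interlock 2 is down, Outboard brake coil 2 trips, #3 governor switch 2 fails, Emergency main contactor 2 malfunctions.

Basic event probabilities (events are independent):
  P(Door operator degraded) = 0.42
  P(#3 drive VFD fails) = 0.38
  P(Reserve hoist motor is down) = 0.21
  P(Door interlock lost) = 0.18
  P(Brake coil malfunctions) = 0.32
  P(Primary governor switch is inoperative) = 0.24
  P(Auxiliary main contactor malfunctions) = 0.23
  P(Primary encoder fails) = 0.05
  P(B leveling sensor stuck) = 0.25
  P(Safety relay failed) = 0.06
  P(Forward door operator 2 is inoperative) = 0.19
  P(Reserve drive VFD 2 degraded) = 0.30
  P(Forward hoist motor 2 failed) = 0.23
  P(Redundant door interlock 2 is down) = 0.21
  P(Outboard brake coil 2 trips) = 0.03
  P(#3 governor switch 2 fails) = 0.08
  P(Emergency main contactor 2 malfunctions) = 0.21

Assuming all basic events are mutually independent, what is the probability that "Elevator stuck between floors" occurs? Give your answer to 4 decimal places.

0.9555

P(Door loop unavailable) [OR] = 1 − (1−0.38) × (1−0.21) = 0.510200
P(Controller branch inoperative) [OR] = 1 − (1−0.32) × (1−0.24) × (1−0.23) = 0.602064
P(Leveling path down) [OR] = 1 − (1−0.18) × (1−0.602064) = 0.673692
P(Safety circuit unavailable) [OR] = 1 − (1−0.42) × (1−0.510200) × (1−0.673692) = 0.907301
P(Drive chain unavailable) [OR] = 1 − (1−0.25) × (1−0.06) = 0.295000
P(Brake release unavailable) [AND] = 0.05 × 0.295000 × 0.19 = 0.002803
P(Door loop 2 unavailable) [OR] = 1 − (1−0.21) × (1−0.03) = 0.233700
P(Controller branch 2 fails) [AND] = 0.23 × 0.233700 = 0.053751
P(Leveling path 2 inoperative) [OR] = 1 − (1−0.30) × (1−0.053751) × (1−0.08) × (1−0.21) = 0.518586
P(Elevator stuck between floors) [OR] = 1 − (1−0.907301) × (1−0.002803) × (1−0.518586) = 0.955498
Rounded to 4 decimal places: P(Elevator stuck between floors) ≈ 0.9555.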